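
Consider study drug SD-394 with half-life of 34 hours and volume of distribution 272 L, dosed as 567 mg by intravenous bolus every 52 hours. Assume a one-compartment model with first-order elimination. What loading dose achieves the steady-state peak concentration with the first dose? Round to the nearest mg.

f = (1/2)^(52/34) ≈ 0.346419; accumulation ratio R = 1/(1−f) ≈ 1.53003.
Loading dose to hit Cmax,ss on first dose: D_load = D_maint·R ≈ 567 × 1.53003 ≈ 867.53 mg.

868 mg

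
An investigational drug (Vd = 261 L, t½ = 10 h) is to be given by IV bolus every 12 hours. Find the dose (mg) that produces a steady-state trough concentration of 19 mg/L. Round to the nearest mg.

τ/t½ = 12/10 ≈ 1.2, so f = (1/2)^(12/10) ≈ 0.435275.
Cmin,ss = (D/Vd)·f/(1−f), so D = Cmin,ss·Vd·(1−f)/f.
D = 19 × 261 × (1−f)/f ≈ 19 × 261 × 1.29740 ≈ 6433.81 mg.

6434 mg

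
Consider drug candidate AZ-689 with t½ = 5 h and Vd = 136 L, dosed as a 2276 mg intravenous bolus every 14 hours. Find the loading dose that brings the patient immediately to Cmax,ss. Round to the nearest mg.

f = (1/2)^(14/5) ≈ 0.143587; accumulation ratio R = 1/(1−f) ≈ 1.16766.
Loading dose to hit Cmax,ss on first dose: D_load = D_maint·R ≈ 2276 × 1.16766 ≈ 2657.59 mg.

2658 mg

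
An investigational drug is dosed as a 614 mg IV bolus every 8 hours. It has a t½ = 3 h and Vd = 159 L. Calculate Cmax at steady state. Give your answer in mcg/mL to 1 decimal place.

4.6 mcg/mL

Over one 8-h interval, 8/3 ≈ 2.6667 half-lives elapse, leaving f ≈ 0.1575 of each dose.
Accumulation ratio R = 1/(1 − f) ≈ 1/0.8425 ≈ 1.1869.
Single-dose peak C₀ = D/Vd = 614/159 ≈ 3.862 mcg/mL.
Cmax,ss = C₀/(1 − f) ≈ 3.862/0.8425 ≈ 4.584 mcg/mL.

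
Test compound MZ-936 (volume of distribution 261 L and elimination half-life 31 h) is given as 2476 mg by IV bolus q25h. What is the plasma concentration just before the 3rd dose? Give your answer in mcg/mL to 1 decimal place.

8.5 mcg/mL

f = (1/2)^(τ/t½) = (1/2)^(25/31) ≈ 0.5718.
C₀ = D/Vd = 2476/261 ≈ 9.487 mcg/mL.
Before the 3rd dose, 2 doses have been given. Superposition: Cmin = C₀·(f + f²).
≈ 9.487 × (0.5718 + 0.3270) ≈ 9.487 × 0.8988 ≈ 8.527 mcg/mL.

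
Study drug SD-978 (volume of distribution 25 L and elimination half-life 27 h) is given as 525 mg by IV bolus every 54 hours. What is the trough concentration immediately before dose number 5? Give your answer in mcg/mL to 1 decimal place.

f = (1/2)^(τ/t½) = (1/2)^(54/27) ≈ 0.2500.
C₀ = D/Vd = 525/25 ≈ 21.000 mcg/mL.
Before the 5th dose, 4 doses have been given. Superposition: Cmin = C₀·(f + f² + … + f^4).
≈ 21.000 × (0.2500 + 0.0625 + 0.0156 + 0.0039) ≈ 21.000 × 0.3320 ≈ 6.972 mcg/mL.

7.0 mcg/mL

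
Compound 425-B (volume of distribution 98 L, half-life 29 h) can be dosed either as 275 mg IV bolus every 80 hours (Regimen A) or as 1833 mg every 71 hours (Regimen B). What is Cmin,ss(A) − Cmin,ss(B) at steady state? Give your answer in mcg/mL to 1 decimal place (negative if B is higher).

-3.7 mcg/mL

Regimen A: f = (1/2)^(80/29) ≈ 0.1478; Cmin,ss = (275/98)·f/(1−f) ≈ 0.487 mcg/mL.
Regimen B: f = (1/2)^(71/29) ≈ 0.1832; Cmin,ss = (1833/98)·f/(1−f) ≈ 4.195 mcg/mL.
Difference ≈ 0.487 − 4.195 ≈ -3.708 mcg/mL.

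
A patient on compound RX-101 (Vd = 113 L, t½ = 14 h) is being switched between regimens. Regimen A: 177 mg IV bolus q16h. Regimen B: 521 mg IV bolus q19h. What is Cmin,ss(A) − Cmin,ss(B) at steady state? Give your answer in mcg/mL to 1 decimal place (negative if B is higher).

Regimen A: f = (1/2)^(16/14) ≈ 0.4529; Cmin,ss = (177/113)·f/(1−f) ≈ 1.297 mcg/mL.
Regimen B: f = (1/2)^(19/14) ≈ 0.3904; Cmin,ss = (521/113)·f/(1−f) ≈ 2.953 mcg/mL.
Difference ≈ 1.297 − 2.953 ≈ -1.656 mcg/mL.

-1.7 mcg/mL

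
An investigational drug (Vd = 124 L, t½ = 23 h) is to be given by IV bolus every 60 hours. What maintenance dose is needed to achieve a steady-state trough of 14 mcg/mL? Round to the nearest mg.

8853 mg

τ/t½ = 60/23 ≈ 2.6087, so f = (1/2)^(60/23) ≈ 0.163947.
Cmin,ss = (D/Vd)·f/(1−f), so D = Cmin,ss·Vd·(1−f)/f.
D = 14 × 124 × (1−f)/f ≈ 14 × 124 × 5.09953 ≈ 8852.78 mg.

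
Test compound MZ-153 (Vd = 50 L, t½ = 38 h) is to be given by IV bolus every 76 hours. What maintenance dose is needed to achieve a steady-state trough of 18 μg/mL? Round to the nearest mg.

2700 mg

τ/t½ = 76/38 ≈ 2, so f = (1/2)^(76/38) ≈ 0.250000.
Cmin,ss = (D/Vd)·f/(1−f), so D = Cmin,ss·Vd·(1−f)/f.
D = 18 × 50 × (1−f)/f ≈ 18 × 50 × 3.00000 ≈ 2700.00 mg.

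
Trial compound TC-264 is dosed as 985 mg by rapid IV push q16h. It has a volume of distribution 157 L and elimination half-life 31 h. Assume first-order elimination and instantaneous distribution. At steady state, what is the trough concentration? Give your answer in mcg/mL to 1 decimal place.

14.6 mcg/mL

k = ln2/t½ = ln2/31 ≈ 0.022360 h⁻¹; fraction remaining f = e^(−kτ) = e^(−0.022360×16) ≈ 0.6992.
Accumulation ratio R = 1/(1 − f) ≈ 1/0.3008 ≈ 3.3245.
Single-dose peak C₀ = D/Vd = 985/157 ≈ 6.274 mcg/mL.
Steady-state peak Cmax,ss = C₀·R ≈ 6.274 × 3.3245 ≈ 20.858 mcg/mL.
Steady-state trough Cmin,ss = Cmax,ss·f ≈ 20.858 × 0.6992 ≈ 14.584 mcg/mL.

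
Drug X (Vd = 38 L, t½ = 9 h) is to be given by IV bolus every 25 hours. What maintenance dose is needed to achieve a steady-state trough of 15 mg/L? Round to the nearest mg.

3339 mg

τ/t½ = 25/9 ≈ 2.7778, so f = (1/2)^(25/9) ≈ 0.145816.
Cmin,ss = (D/Vd)·f/(1−f), so D = Cmin,ss·Vd·(1−f)/f.
D = 15 × 38 × (1−f)/f ≈ 15 × 38 × 5.85796 ≈ 3339.04 mg.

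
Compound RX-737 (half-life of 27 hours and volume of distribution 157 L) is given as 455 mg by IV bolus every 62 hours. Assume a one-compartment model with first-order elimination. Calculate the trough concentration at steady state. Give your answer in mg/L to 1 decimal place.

Over one 62-h interval, 62/27 ≈ 2.2963 half-lives elapse, leaving f ≈ 0.2036 of each dose.
Accumulation ratio R = 1/(1 − f) ≈ 1/0.7964 ≈ 1.2557.
Each bolus raises the concentration by D/Vd = 455/157 ≈ 2.898 mg/L.
Cmax,ss = C₀/(1 − f) ≈ 2.898/0.7964 ≈ 3.639 mg/L.
One interval later, Cmin,ss = Cmax,ss·e^(−kτ) ≈ 3.639 × 0.2036 ≈ 0.741 mg/L.

0.7 mg/L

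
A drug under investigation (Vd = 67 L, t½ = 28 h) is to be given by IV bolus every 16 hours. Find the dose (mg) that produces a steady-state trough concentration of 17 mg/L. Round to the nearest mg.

τ/t½ = 16/28 ≈ 0.57143, so f = (1/2)^(16/28) ≈ 0.672950.
Cmin,ss = (D/Vd)·f/(1−f), so D = Cmin,ss·Vd·(1−f)/f.
D = 17 × 67 × (1−f)/f ≈ 17 × 67 × 0.48599 ≈ 553.54 mg.

554 mg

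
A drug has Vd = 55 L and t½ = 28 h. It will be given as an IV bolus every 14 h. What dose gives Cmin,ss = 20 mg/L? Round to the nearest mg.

τ/t½ = 14/28 ≈ 0.5, so f = (1/2)^(14/28) ≈ 0.707107.
Cmin,ss = (D/Vd)·f/(1−f), so D = Cmin,ss·Vd·(1−f)/f.
D = 20 × 55 × (1−f)/f ≈ 20 × 55 × 0.41421 ≈ 455.63 mg.

456 mg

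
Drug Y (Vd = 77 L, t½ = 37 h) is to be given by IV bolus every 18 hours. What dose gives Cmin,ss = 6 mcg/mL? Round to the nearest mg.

τ/t½ = 18/37 ≈ 0.48649, so f = (1/2)^(18/37) ≈ 0.713761.
Cmin,ss = (D/Vd)·f/(1−f), so D = Cmin,ss·Vd·(1−f)/f.
D = 6 × 77 × (1−f)/f ≈ 6 × 77 × 0.40103 ≈ 185.28 mg.

185 mg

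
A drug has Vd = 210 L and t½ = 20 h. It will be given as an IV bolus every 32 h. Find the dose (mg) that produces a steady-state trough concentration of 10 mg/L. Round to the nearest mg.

τ/t½ = 32/20 ≈ 1.6, so f = (1/2)^(32/20) ≈ 0.329877.
Cmin,ss = (D/Vd)·f/(1−f), so D = Cmin,ss·Vd·(1−f)/f.
D = 10 × 210 × (1−f)/f ≈ 10 × 210 × 2.03143 ≈ 4266.00 mg.

4266 mg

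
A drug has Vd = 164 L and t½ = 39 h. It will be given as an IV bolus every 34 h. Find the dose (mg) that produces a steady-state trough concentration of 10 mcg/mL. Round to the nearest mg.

τ/t½ = 34/39 ≈ 0.87179, so f = (1/2)^(34/39) ≈ 0.546467.
Cmin,ss = (D/Vd)·f/(1−f), so D = Cmin,ss·Vd·(1−f)/f.
D = 10 × 164 × (1−f)/f ≈ 10 × 164 × 0.82994 ≈ 1361.10 mg.

1361 mg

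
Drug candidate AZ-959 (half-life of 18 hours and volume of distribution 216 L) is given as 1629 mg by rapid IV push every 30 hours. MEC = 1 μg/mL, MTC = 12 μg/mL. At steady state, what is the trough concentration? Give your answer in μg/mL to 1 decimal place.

3.5 μg/mL

k = ln2/t½ = ln2/18 ≈ 0.038508 h⁻¹; fraction remaining f = e^(−kτ) = e^(−0.038508×30) ≈ 0.3150.
Accumulation ratio R = 1/(1 − f) ≈ 1/0.6850 ≈ 1.4599.
Each bolus raises the concentration by D/Vd = 1629/216 ≈ 7.542 μg/mL.
Steady-state peak Cmax,ss = C₀·R ≈ 7.542 × 1.4599 ≈ 11.011 μg/mL.
Steady-state trough Cmin,ss = Cmax,ss·f ≈ 11.011 × 0.3150 ≈ 3.468 μg/mL.
Trough 3.5 μg/mL vs MEC 1 μg/mL: adequate.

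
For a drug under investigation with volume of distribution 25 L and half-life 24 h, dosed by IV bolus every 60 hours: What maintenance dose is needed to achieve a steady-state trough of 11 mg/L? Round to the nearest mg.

1281 mg

τ/t½ = 60/24 ≈ 2.5, so f = (1/2)^(60/24) ≈ 0.176777.
Cmin,ss = (D/Vd)·f/(1−f), so D = Cmin,ss·Vd·(1−f)/f.
D = 11 × 25 × (1−f)/f ≈ 11 × 25 × 4.65684 ≈ 1280.63 mg.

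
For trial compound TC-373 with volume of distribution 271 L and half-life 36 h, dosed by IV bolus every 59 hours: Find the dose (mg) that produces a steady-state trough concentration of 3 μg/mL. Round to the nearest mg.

1719 mg

τ/t½ = 59/36 ≈ 1.6389, so f = (1/2)^(59/36) ≈ 0.321104.
Cmin,ss = (D/Vd)·f/(1−f), so D = Cmin,ss·Vd·(1−f)/f.
D = 3 × 271 × (1−f)/f ≈ 3 × 271 × 2.11426 ≈ 1718.89 mg.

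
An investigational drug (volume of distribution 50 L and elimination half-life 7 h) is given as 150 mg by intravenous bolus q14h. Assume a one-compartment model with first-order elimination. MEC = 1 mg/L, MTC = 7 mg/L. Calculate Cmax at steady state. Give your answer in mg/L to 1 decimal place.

The dosing interval is 2 half-lives, so f = 2^(−2) = 0.25.
Accumulation ratio R = 1/(1 − f) = 1/0.75 = 4/3.
Single-dose peak C₀ = D/Vd = 150/50 = 3 mg/L.
Steady-state peak Cmax,ss = C₀·R = 3 × 4/3 ≈ 4.000 mg/L.
Peak 4.0 mg/L vs MTC 7 mg/L: below toxic threshold.

4.0 mg/L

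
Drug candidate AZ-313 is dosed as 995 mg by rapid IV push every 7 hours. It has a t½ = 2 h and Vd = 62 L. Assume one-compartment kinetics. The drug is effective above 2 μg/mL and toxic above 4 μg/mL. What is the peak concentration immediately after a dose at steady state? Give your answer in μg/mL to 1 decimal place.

Over one 7-h interval, 7/2 ≈ 3.5 half-lives elapse, leaving f ≈ 0.0884 of each dose.
At steady state, accumulation factor R = 1/(1 − e^(−kτ)) ≈ 1.0970.
Single-dose peak C₀ = D/Vd = 995/62 ≈ 16.048 μg/mL.
Steady-state peak Cmax,ss = C₀·R ≈ 16.048 × 1.0970 ≈ 17.605 μg/mL.
Peak 17.6 μg/mL vs MTC 4 μg/mL: exceeds toxic threshold.

17.6 μg/mL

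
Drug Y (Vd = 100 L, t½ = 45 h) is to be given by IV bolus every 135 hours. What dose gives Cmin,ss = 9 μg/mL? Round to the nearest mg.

τ/t½ = 135/45 ≈ 3, so f = (1/2)^(135/45) ≈ 0.125000.
Cmin,ss = (D/Vd)·f/(1−f), so D = Cmin,ss·Vd·(1−f)/f.
D = 9 × 100 × (1−f)/f ≈ 9 × 100 × 7.00000 ≈ 6300.00 mg.

6300 mg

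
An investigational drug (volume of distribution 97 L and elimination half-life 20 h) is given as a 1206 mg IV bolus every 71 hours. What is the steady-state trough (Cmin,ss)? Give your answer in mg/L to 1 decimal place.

τ/t½ = 71/20 ≈ 3.55, so fraction remaining f = (1/2)^(71/20) ≈ 0.0854.
Accumulation ratio R = 1/(1 − f) ≈ 1/0.9146 ≈ 1.0934.
Single-dose peak C₀ = D/Vd = 1206/97 ≈ 12.433 mg/L.
Steady-state peak Cmax,ss = C₀·R ≈ 12.433 × 1.0934 ≈ 13.594 mg/L.
Steady-state trough Cmin,ss = Cmax,ss·f ≈ 13.594 × 0.0854 ≈ 1.161 mg/L.

1.2 mg/L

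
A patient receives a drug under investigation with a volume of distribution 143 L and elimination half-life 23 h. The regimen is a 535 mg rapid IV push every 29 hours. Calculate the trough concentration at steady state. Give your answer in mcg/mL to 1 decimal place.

τ/t½ = 29/23 ≈ 1.2609, so fraction remaining f = (1/2)^(29/23) ≈ 0.4173.
At steady state, accumulation factor R = 1/(1 − e^(−kτ)) ≈ 1.7161.
Each bolus raises the concentration by D/Vd = 535/143 ≈ 3.741 mcg/mL.
Cmax,ss = C₀/(1 − f) ≈ 3.741/0.5827 ≈ 6.420 mcg/mL.
One interval later, Cmin,ss = Cmax,ss·e^(−kτ) ≈ 6.420 × 0.4173 ≈ 2.679 mcg/mL.

2.7 mcg/mL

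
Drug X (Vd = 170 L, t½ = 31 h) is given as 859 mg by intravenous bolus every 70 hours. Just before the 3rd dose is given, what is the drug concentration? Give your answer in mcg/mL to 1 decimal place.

1.3 mcg/mL

f = (1/2)^(τ/t½) = (1/2)^(70/31) ≈ 0.2091.
C₀ = D/Vd = 859/170 ≈ 5.053 mcg/mL.
Before the 3rd dose, 2 doses have been given. Superposition: Cmin = C₀·(f + f²).
≈ 5.053 × (0.2091 + 0.0437) ≈ 5.053 × 0.2528 ≈ 1.277 mcg/mL.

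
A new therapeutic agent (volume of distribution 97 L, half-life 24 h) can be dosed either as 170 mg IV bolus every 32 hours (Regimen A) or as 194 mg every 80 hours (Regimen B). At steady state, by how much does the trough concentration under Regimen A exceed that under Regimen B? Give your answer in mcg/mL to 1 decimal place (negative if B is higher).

0.9 mcg/mL

Regimen A: f = (1/2)^(32/24) ≈ 0.3969; Cmin,ss = (170/97)·f/(1−f) ≈ 1.153 mcg/mL.
Regimen B: f = (1/2)^(80/24) ≈ 0.0992; Cmin,ss = (194/97)·f/(1−f) ≈ 0.220 mcg/mL.
Difference ≈ 1.153 − 0.220 ≈ 0.933 mcg/mL.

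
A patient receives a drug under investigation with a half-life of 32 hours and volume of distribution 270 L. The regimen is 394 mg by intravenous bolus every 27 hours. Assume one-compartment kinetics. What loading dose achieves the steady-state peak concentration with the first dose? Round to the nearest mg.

890 mg

f = (1/2)^(27/32) ≈ 0.557193; accumulation ratio R = 1/(1−f) ≈ 2.25832.
Loading dose to hit Cmax,ss on first dose: D_load = D_maint·R ≈ 394 × 2.25832 ≈ 889.78 mg.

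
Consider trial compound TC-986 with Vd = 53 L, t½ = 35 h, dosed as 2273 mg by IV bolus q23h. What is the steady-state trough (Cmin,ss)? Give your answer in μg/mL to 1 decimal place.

k = ln2/t½ = ln2/35 ≈ 0.019804 h⁻¹; fraction remaining f = e^(−kτ) = e^(−0.019804×23) ≈ 0.6341.
Single-dose peak C₀ = D/Vd = 2273/53 ≈ 42.887 μg/mL.
Steady-state trough Cmin,ss = C₀·f/(1−f) ≈ 42.887 × 0.6341/0.3659 ≈ 74.323 μg/mL.

74.3 μg/mL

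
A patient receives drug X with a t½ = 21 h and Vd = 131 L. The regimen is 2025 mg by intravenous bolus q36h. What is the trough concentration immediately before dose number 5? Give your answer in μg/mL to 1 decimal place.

f = (1/2)^(τ/t½) = (1/2)^(36/21) ≈ 0.3048.
C₀ = D/Vd = 2025/131 ≈ 15.458 μg/mL.
Before the 5th dose, 4 doses have been given. Superposition: Cmin = C₀·(f + f² + … + f^4).
≈ 15.458 × (0.3048 + 0.0929 + 0.0283 + 0.0086) ≈ 15.458 × 0.4346 ≈ 6.718 μg/mL.

6.7 μg/mL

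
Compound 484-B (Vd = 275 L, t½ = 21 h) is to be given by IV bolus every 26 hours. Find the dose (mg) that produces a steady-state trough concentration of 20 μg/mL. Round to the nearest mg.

7474 mg

τ/t½ = 26/21 ≈ 1.2381, so f = (1/2)^(26/21) ≈ 0.423932.
Cmin,ss = (D/Vd)·f/(1−f), so D = Cmin,ss·Vd·(1−f)/f.
D = 20 × 275 × (1−f)/f ≈ 20 × 275 × 1.35887 ≈ 7473.78 mg.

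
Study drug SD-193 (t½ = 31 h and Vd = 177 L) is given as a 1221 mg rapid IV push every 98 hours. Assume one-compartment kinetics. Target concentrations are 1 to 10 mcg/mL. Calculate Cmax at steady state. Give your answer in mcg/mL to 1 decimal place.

Over one 98-h interval, 98/31 ≈ 3.1613 half-lives elapse, leaving f ≈ 0.1118 of each dose.
At steady state, accumulation factor R = 1/(1 − e^(−kτ)) ≈ 1.1259.
Single-dose peak C₀ = D/Vd = 1221/177 ≈ 6.898 mcg/mL.
Steady-state peak Cmax,ss = C₀·R ≈ 6.898 × 1.1259 ≈ 7.766 mcg/mL.
Peak 7.8 mcg/mL vs MTC 10 mcg/mL: below toxic threshold.

7.8 mcg/mL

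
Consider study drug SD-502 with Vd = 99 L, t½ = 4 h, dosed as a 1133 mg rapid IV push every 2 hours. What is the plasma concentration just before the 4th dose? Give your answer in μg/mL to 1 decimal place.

17.9 μg/mL

f = (1/2)^(τ/t½) = (1/2)^(2/4) ≈ 0.7071.
C₀ = D/Vd = 1133/99 ≈ 11.444 μg/mL.
Before the 4th dose, 3 doses have been given. Superposition: Cmin = C₀·(f + f² + … + f^3).
≈ 11.444 × (0.7071 + 0.5000 + 0.3535) ≈ 11.444 × 1.5606 ≈ 17.860 μg/mL.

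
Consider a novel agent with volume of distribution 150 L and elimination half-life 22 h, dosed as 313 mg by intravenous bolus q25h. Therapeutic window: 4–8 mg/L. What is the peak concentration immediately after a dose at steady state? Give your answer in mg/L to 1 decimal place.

3.8 mg/L

Over one 25-h interval, 25/22 ≈ 1.1364 half-lives elapse, leaving f ≈ 0.4549 of each dose.
Accumulation ratio R = 1/(1 − f) ≈ 1/0.5451 ≈ 1.8345.
Each bolus raises the concentration by D/Vd = 313/150 ≈ 2.087 mg/L.
Steady-state peak Cmax,ss = C₀·R ≈ 2.087 × 1.8345 ≈ 3.829 mg/L.
Peak 3.8 mg/L vs MTC 8 mg/L: below toxic threshold.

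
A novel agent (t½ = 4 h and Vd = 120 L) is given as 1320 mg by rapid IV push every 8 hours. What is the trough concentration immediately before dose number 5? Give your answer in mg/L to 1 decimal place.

3.7 mg/L

f = (1/2)^(τ/t½) = (1/2)^(8/4) ≈ 0.2500.
C₀ = D/Vd = 1320/120 ≈ 11.000 mg/L.
Before the 5th dose, 4 doses have been given. Superposition: Cmin = C₀·(f + f² + … + f^4).
≈ 11.000 × (0.2500 + 0.0625 + 0.0156 + 0.0039) ≈ 11.000 × 0.3320 ≈ 3.652 mg/L.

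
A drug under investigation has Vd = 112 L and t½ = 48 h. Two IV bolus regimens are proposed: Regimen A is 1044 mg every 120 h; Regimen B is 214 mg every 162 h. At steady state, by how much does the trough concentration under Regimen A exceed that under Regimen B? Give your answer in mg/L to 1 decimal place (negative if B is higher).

Regimen A: f = (1/2)^(120/48) ≈ 0.1768; Cmin,ss = (1044/112)·f/(1−f) ≈ 2.002 mg/L.
Regimen B: f = (1/2)^(162/48) ≈ 0.0964; Cmin,ss = (214/112)·f/(1−f) ≈ 0.204 mg/L.
Difference ≈ 2.002 − 0.204 ≈ 1.798 mg/L.

1.8 mg/L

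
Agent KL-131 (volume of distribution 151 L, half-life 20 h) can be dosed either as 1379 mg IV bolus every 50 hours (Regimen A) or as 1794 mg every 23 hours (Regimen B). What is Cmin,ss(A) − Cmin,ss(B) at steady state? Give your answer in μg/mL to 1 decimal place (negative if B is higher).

Regimen A: f = (1/2)^(50/20) ≈ 0.1768; Cmin,ss = (1379/151)·f/(1−f) ≈ 1.961 μg/mL.
Regimen B: f = (1/2)^(23/20) ≈ 0.4506; Cmin,ss = (1794/151)·f/(1−f) ≈ 9.744 μg/mL.
Difference ≈ 1.961 − 9.744 ≈ -7.783 μg/mL.

-7.8 μg/mL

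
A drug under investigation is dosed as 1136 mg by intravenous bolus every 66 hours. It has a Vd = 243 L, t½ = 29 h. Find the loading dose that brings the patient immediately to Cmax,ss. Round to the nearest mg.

f = (1/2)^(66/29) ≈ 0.206489; accumulation ratio R = 1/(1−f) ≈ 1.26022.
Loading dose to hit Cmax,ss on first dose: D_load = D_maint·R ≈ 1136 × 1.26022 ≈ 1431.61 mg.

1432 mg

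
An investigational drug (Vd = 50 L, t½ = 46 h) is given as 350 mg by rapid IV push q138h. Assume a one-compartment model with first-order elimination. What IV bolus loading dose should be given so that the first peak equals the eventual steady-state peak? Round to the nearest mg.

f = (1/2)^(138/46) ≈ 0.125000; accumulation ratio R = 1/(1−f) ≈ 1.14286.
Loading dose to hit Cmax,ss on first dose: D_load = D_maint·R ≈ 350 × 1.14286 ≈ 400.00 mg.

400 mg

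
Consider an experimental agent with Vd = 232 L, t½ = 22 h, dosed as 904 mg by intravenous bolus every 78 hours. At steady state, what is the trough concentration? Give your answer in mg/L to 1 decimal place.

0.4 mg/L

k = ln2/t½ = ln2/22 ≈ 0.031507 h⁻¹; fraction remaining f = e^(−kτ) = e^(−0.031507×78) ≈ 0.0856.
Accumulation ratio R = 1/(1 − f) ≈ 1/0.9144 ≈ 1.0936.
Single-dose peak C₀ = D/Vd = 904/232 ≈ 3.897 mg/L.
Cmax,ss = C₀/(1 − f) ≈ 3.897/0.9144 ≈ 4.262 mg/L.
Steady-state trough Cmin,ss = Cmax,ss·f ≈ 4.262 × 0.0856 ≈ 0.365 mg/L.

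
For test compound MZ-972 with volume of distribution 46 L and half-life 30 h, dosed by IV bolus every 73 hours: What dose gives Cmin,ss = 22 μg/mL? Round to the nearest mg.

4454 mg

τ/t½ = 73/30 ≈ 2.4333, so f = (1/2)^(73/30) ≈ 0.185137.
Cmin,ss = (D/Vd)·f/(1−f), so D = Cmin,ss·Vd·(1−f)/f.
D = 22 × 46 × (1−f)/f ≈ 22 × 46 × 4.40141 ≈ 4454.23 mg.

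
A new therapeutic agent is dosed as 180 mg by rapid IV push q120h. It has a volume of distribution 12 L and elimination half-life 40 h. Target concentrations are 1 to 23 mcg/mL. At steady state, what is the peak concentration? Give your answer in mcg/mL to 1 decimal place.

τ = 120 h = 3 half-lives, so f = (1/2)^3 = 0.125.
At steady state, R = 1/(1 − 0.125) = 8/7.
Single-dose peak C₀ = D/Vd = 180/12 = 15 mcg/mL.
Steady-state peak Cmax,ss = C₀·R = 15 × 8/7 ≈ 17.143 mcg/mL.
Peak 17.1 mcg/mL vs MTC 23 mcg/mL: below toxic threshold.

17.1 mcg/mL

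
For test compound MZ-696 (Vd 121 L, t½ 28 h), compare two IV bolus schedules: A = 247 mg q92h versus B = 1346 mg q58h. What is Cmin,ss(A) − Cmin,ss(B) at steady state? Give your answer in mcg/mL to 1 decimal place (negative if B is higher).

Regimen A: f = (1/2)^(92/28) ≈ 0.1025; Cmin,ss = (247/121)·f/(1−f) ≈ 0.233 mcg/mL.
Regimen B: f = (1/2)^(58/28) ≈ 0.2379; Cmin,ss = (1346/121)·f/(1−f) ≈ 3.472 mcg/mL.
Difference ≈ 0.233 − 3.472 ≈ -3.239 mcg/mL.

-3.2 mcg/mL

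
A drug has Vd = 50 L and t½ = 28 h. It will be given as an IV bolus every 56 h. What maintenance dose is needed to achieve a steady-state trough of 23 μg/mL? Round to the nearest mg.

τ/t½ = 56/28 ≈ 2, so f = (1/2)^(56/28) ≈ 0.250000.
Cmin,ss = (D/Vd)·f/(1−f), so D = Cmin,ss·Vd·(1−f)/f.
D = 23 × 50 × (1−f)/f ≈ 23 × 50 × 3.00000 ≈ 3450.00 mg.

3450 mg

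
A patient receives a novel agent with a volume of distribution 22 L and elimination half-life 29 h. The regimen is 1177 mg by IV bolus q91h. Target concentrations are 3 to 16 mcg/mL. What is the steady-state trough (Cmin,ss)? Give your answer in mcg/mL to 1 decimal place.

6.9 mcg/mL

Over one 91-h interval, 91/29 ≈ 3.1379 half-lives elapse, leaving f ≈ 0.1136 of each dose.
At steady state, accumulation factor R = 1/(1 − e^(−kτ)) ≈ 1.1282.
Single-dose peak C₀ = D/Vd = 1177/22 ≈ 53.500 mcg/mL.
Steady-state peak Cmax,ss = C₀·R ≈ 53.500 × 1.1282 ≈ 60.359 mcg/mL.
Steady-state trough Cmin,ss = Cmax,ss·f ≈ 60.359 × 0.1136 ≈ 6.857 mcg/mL.
Trough 6.9 mcg/mL vs MEC 3 mcg/mL: adequate.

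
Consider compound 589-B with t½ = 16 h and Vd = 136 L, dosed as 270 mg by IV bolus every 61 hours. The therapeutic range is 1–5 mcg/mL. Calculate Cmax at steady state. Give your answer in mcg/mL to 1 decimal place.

2.1 mcg/mL

Over one 61-h interval, 61/16 ≈ 3.8125 half-lives elapse, leaving f ≈ 0.0712 of each dose.
At steady state, accumulation factor R = 1/(1 − e^(−kτ)) ≈ 1.0767.
Single-dose peak C₀ = D/Vd = 270/136 ≈ 1.985 mcg/mL.
Steady-state peak Cmax,ss = C₀·R ≈ 1.985 × 1.0767 ≈ 2.137 mcg/mL.
Peak 2.1 mcg/mL vs MTC 5 mcg/mL: below toxic threshold.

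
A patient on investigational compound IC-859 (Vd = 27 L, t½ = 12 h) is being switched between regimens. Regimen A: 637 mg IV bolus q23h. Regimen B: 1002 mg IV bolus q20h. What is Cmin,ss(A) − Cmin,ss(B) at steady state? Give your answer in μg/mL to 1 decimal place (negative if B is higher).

-8.6 μg/mL

Regimen A: f = (1/2)^(23/12) ≈ 0.2649; Cmin,ss = (637/27)·f/(1−f) ≈ 8.502 μg/mL.
Regimen B: f = (1/2)^(20/12) ≈ 0.3150; Cmin,ss = (1002/27)·f/(1−f) ≈ 17.066 μg/mL.
Difference ≈ 8.502 − 17.066 ≈ -8.564 μg/mL.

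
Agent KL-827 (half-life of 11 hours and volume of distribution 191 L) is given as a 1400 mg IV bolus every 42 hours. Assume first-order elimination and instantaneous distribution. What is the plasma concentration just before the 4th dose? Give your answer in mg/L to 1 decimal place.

f = (1/2)^(τ/t½) = (1/2)^(42/11) ≈ 0.0709.
C₀ = D/Vd = 1400/191 ≈ 7.330 mg/L.
Before the 4th dose, 3 doses have been given. Superposition: Cmin = C₀·(f + f² + … + f^3).
≈ 7.330 × (0.0709 + 0.0050 + 0.0004) ≈ 7.330 × 0.0763 ≈ 0.559 mg/L.

0.6 mg/L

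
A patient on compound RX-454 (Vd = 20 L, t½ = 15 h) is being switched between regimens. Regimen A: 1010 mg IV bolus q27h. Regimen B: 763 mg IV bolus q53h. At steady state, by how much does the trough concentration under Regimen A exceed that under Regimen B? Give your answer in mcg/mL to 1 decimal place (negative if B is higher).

Regimen A: f = (1/2)^(27/15) ≈ 0.2872; Cmin,ss = (1010/20)·f/(1−f) ≈ 20.347 mcg/mL.
Regimen B: f = (1/2)^(53/15) ≈ 0.0864; Cmin,ss = (763/20)·f/(1−f) ≈ 3.608 mcg/mL.
Difference ≈ 20.347 − 3.608 ≈ 16.739 mcg/mL.

16.7 mcg/mL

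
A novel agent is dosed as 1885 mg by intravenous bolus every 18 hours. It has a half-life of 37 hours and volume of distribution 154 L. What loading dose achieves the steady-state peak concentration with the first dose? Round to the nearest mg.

f = (1/2)^(18/37) ≈ 0.713761; accumulation ratio R = 1/(1−f) ≈ 3.49358.
Loading dose to hit Cmax,ss on first dose: D_load = D_maint·R ≈ 1885 × 3.49358 ≈ 6585.40 mg.

6585 mg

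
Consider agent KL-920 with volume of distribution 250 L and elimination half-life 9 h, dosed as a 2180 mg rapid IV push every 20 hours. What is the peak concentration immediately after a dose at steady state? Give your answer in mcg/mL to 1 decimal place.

Over one 20-h interval, 20/9 ≈ 2.2222 half-lives elapse, leaving f ≈ 0.2143 of each dose.
At steady state, accumulation factor R = 1/(1 − e^(−kτ)) ≈ 1.2728.
Each bolus raises the concentration by D/Vd = 2180/250 ≈ 8.720 mcg/mL.
Cmax,ss = C₀/(1 − f) ≈ 8.720/0.7857 ≈ 11.098 mcg/mL.

11.1 mcg/mL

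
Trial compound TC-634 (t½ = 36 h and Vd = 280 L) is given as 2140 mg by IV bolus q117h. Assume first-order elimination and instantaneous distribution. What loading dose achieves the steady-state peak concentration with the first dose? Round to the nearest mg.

2391 mg

f = (1/2)^(117/36) ≈ 0.105112; accumulation ratio R = 1/(1−f) ≈ 1.11746.
Loading dose to hit Cmax,ss on first dose: D_load = D_maint·R ≈ 2140 × 1.11746 ≈ 2391.36 mg.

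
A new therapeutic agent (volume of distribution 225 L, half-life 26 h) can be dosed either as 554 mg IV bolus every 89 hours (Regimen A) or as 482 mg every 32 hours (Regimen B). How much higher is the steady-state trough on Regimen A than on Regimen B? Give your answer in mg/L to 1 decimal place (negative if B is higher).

Regimen A: f = (1/2)^(89/26) ≈ 0.0932; Cmin,ss = (554/225)·f/(1−f) ≈ 0.253 mg/L.
Regimen B: f = (1/2)^(32/26) ≈ 0.4261; Cmin,ss = (482/225)·f/(1−f) ≈ 1.591 mg/L.
Difference ≈ 0.253 − 1.591 ≈ -1.338 mg/L.

-1.3 mg/L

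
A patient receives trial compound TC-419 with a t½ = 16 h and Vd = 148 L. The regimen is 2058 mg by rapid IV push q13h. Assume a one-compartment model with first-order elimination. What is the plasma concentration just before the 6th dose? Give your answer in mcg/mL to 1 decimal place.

f = (1/2)^(τ/t½) = (1/2)^(13/16) ≈ 0.5694.
C₀ = D/Vd = 2058/148 ≈ 13.905 mcg/mL.
Before the 6th dose, 5 doses have been given. Superposition: Cmin = C₀·(f + f² + … + f^5).
≈ 13.905 × (0.5694 + 0.3242 + 0.1846 + 0.1051 + 0.0599) ≈ 13.905 × 1.2432 ≈ 17.287 mcg/mL.

17.3 mcg/mL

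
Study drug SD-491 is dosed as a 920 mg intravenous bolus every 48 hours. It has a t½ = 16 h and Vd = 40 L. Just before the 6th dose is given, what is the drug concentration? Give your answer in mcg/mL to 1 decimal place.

3.3 mcg/mL

f = (1/2)^(τ/t½) = (1/2)^(48/16) ≈ 0.1250.
C₀ = D/Vd = 920/40 ≈ 23.000 mcg/mL.
Before the 6th dose, 5 doses have been given. Superposition: Cmin = C₀·(f + f² + … + f^5).
≈ 23.000 × (0.1250 + 0.0156 + 0.0020 + 0.0002 + 0.0000) ≈ 23.000 × 0.1428 ≈ 3.284 mcg/mL.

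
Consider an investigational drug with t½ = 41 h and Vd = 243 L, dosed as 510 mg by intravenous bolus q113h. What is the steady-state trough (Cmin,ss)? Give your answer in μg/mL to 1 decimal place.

Over one 113-h interval, 113/41 ≈ 2.7561 half-lives elapse, leaving f ≈ 0.1480 of each dose.
At steady state, accumulation factor R = 1/(1 − e^(−kτ)) ≈ 1.1737.
Each bolus raises the concentration by D/Vd = 510/243 ≈ 2.099 μg/mL.
Steady-state peak Cmax,ss = C₀·R ≈ 2.099 × 1.1737 ≈ 2.464 μg/mL.
Steady-state trough Cmin,ss = Cmax,ss·f ≈ 2.464 × 0.1480 ≈ 0.365 μg/mL.

0.4 μg/mL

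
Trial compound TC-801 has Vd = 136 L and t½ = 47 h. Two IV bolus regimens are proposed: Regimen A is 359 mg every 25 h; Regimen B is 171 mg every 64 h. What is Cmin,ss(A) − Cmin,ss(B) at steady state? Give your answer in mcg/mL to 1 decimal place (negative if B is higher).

5.1 mcg/mL

Regimen A: f = (1/2)^(25/47) ≈ 0.6916; Cmin,ss = (359/136)·f/(1−f) ≈ 5.920 mcg/mL.
Regimen B: f = (1/2)^(64/47) ≈ 0.3891; Cmin,ss = (171/136)·f/(1−f) ≈ 0.801 mcg/mL.
Difference ≈ 5.920 − 0.801 ≈ 5.119 mcg/mL.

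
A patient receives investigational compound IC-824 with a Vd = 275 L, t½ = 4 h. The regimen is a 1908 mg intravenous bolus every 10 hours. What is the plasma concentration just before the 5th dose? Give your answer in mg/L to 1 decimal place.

1.5 mg/L

f = (1/2)^(τ/t½) = (1/2)^(10/4) ≈ 0.1768.
C₀ = D/Vd = 1908/275 ≈ 6.938 mg/L.
Before the 5th dose, 4 doses have been given. Superposition: Cmin = C₀·(f + f² + … + f^4).
≈ 6.938 × (0.1768 + 0.0313 + 0.0055 + 0.0010) ≈ 6.938 × 0.2146 ≈ 1.489 mg/L.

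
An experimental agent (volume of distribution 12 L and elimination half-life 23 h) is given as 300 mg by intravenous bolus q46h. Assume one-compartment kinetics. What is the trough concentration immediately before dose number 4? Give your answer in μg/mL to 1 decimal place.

8.2 μg/mL

f = (1/2)^(τ/t½) = (1/2)^(46/23) ≈ 0.2500.
C₀ = D/Vd = 300/12 ≈ 25.000 μg/mL.
Before the 4th dose, 3 doses have been given. Superposition: Cmin = C₀·(f + f² + … + f^3).
≈ 25.000 × (0.2500 + 0.0625 + 0.0156) ≈ 25.000 × 0.3281 ≈ 8.203 μg/mL.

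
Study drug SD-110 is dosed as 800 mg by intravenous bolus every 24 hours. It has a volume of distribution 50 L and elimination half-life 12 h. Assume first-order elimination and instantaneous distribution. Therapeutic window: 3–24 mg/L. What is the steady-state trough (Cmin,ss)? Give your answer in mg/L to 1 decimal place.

The dosing interval is 2 half-lives, so f = 2^(−2) = 0.25.
Accumulation ratio R = 1/(1 − f) = 1/0.75 = 4/3.
Single-dose peak C₀ = D/Vd = 800/50 = 16 mg/L.
Steady-state peak Cmax,ss = C₀·R = 16 × 4/3 ≈ 21.333 mg/L.
Steady-state trough Cmin,ss = Cmax,ss·f ≈ 21.333 × 0.25 ≈ 5.333 mg/L.
Trough 5.3 mg/L vs MEC 3 mg/L: adequate.

5.3 mg/L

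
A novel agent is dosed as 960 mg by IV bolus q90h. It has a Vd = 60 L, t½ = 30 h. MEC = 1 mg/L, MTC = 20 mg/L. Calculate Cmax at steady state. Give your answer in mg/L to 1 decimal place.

18.3 mg/L

The dosing interval is 3 half-lives, so f = 2^(−3) = 0.125.
At steady state, R = 1/(1 − 0.125) = 8/7.
Single-dose peak C₀ = D/Vd = 960/60 = 16 mg/L.
Steady-state peak Cmax,ss = C₀·R = 16 × 8/7 ≈ 18.286 mg/L.
Peak 18.3 mg/L vs MTC 20 mg/L: below toxic threshold.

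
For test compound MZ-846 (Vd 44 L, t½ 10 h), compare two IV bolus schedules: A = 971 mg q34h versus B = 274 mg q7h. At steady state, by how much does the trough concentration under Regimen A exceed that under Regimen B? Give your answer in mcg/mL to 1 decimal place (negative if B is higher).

Regimen A: f = (1/2)^(34/10) ≈ 0.0947; Cmin,ss = (971/44)·f/(1−f) ≈ 2.308 mcg/mL.
Regimen B: f = (1/2)^(7/10) ≈ 0.6156; Cmin,ss = (274/44)·f/(1−f) ≈ 9.973 mcg/mL.
Difference ≈ 2.308 − 9.973 ≈ -7.665 mcg/mL.

-7.7 mcg/mL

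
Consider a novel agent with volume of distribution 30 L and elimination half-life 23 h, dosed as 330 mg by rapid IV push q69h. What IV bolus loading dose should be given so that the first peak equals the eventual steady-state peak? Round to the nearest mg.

377 mg

f = (1/2)^(69/23) ≈ 0.125000; accumulation ratio R = 1/(1−f) ≈ 1.14286.
Loading dose to hit Cmax,ss on first dose: D_load = D_maint·R ≈ 330 × 1.14286 ≈ 377.14 mg.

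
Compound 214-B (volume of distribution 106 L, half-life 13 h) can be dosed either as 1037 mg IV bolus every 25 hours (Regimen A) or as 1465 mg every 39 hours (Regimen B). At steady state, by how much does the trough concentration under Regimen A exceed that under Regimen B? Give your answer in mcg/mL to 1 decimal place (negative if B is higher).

1.5 mcg/mL

Regimen A: f = (1/2)^(25/13) ≈ 0.2637; Cmin,ss = (1037/106)·f/(1−f) ≈ 3.504 mcg/mL.
Regimen B: f = (1/2)^(39/13) ≈ 0.1250; Cmin,ss = (1465/106)·f/(1−f) ≈ 1.974 mcg/mL.
Difference ≈ 3.504 − 1.974 ≈ 1.530 mcg/mL.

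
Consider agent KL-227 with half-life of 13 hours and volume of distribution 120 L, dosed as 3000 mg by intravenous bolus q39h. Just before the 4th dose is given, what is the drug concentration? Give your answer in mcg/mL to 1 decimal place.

3.6 mcg/mL

f = (1/2)^(τ/t½) = (1/2)^(39/13) ≈ 0.1250.
C₀ = D/Vd = 3000/120 ≈ 25.000 mcg/mL.
Before the 4th dose, 3 doses have been given. Superposition: Cmin = C₀·(f + f² + … + f^3).
≈ 25.000 × (0.1250 + 0.0156 + 0.0020) ≈ 25.000 × 0.1426 ≈ 3.565 mcg/mL.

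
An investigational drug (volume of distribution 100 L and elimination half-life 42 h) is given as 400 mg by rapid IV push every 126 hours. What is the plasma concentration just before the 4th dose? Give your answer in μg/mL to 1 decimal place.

0.6 μg/mL

f = (1/2)^(τ/t½) = (1/2)^(126/42) ≈ 0.1250.
C₀ = D/Vd = 400/100 ≈ 4.000 μg/mL.
Before the 4th dose, 3 doses have been given. Superposition: Cmin = C₀·(f + f² + … + f^3).
≈ 4.000 × (0.1250 + 0.0156 + 0.0020) ≈ 4.000 × 0.1426 ≈ 0.570 μg/mL.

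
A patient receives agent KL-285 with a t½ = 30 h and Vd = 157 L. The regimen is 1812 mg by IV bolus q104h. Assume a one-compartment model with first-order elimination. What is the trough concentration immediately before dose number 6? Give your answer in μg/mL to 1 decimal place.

1.1 μg/mL

f = (1/2)^(τ/t½) = (1/2)^(104/30) ≈ 0.0905.
C₀ = D/Vd = 1812/157 ≈ 11.541 μg/mL.
Before the 6th dose, 5 doses have been given. Superposition: Cmin = C₀·(f + f² + … + f^5).
≈ 11.541 × (0.0905 + 0.0082 + 0.0007 + 0.0001 + 0.0000) ≈ 11.541 × 0.0995 ≈ 1.148 μg/mL.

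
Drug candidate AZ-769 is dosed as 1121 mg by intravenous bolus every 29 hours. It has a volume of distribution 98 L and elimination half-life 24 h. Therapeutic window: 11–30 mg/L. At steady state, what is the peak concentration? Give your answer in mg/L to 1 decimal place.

k = ln2/t½ = ln2/24 ≈ 0.028881 h⁻¹; fraction remaining f = e^(−kτ) = e^(−0.028881×29) ≈ 0.4328.
Accumulation ratio R = 1/(1 − f) ≈ 1/0.5672 ≈ 1.7630.
Single-dose peak C₀ = D/Vd = 1121/98 ≈ 11.439 mg/L.
Steady-state peak Cmax,ss = C₀·R ≈ 11.439 × 1.7630 ≈ 20.167 mg/L.
Peak 20.2 mg/L vs MTC 30 mg/L: below toxic threshold.

20.2 mg/L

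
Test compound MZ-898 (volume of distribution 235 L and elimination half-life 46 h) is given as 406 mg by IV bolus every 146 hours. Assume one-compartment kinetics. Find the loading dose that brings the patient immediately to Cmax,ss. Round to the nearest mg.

f = (1/2)^(146/46) ≈ 0.110804; accumulation ratio R = 1/(1−f) ≈ 1.12461.
Loading dose to hit Cmax,ss on first dose: D_load = D_maint·R ≈ 406 × 1.12461 ≈ 456.59 mg.

457 mg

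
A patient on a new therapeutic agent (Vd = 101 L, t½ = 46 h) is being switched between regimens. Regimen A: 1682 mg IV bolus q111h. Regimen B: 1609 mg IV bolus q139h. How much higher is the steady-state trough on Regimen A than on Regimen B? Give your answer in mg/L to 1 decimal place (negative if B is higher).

Regimen A: f = (1/2)^(111/46) ≈ 0.1878; Cmin,ss = (1682/101)·f/(1−f) ≈ 3.851 mg/L.
Regimen B: f = (1/2)^(139/46) ≈ 0.1231; Cmin,ss = (1609/101)·f/(1−f) ≈ 2.236 mg/L.
Difference ≈ 3.851 − 2.236 ≈ 1.615 mg/L.

1.6 mg/L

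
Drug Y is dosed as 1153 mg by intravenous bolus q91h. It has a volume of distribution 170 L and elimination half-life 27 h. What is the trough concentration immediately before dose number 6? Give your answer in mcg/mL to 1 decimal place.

0.7 mcg/mL

f = (1/2)^(τ/t½) = (1/2)^(91/27) ≈ 0.0967.
C₀ = D/Vd = 1153/170 ≈ 6.782 mcg/mL.
Before the 6th dose, 5 doses have been given. Superposition: Cmin = C₀·(f + f² + … + f^5).
≈ 6.782 × (0.0967 + 0.0094 + 0.0009 + 0.0001 + 0.0000) ≈ 6.782 × 0.1071 ≈ 0.726 mcg/mL.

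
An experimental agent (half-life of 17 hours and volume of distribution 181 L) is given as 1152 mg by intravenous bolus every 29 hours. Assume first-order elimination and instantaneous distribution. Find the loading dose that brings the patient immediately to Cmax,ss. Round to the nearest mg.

f = (1/2)^(29/17) ≈ 0.306534; accumulation ratio R = 1/(1−f) ≈ 1.44203.
Loading dose to hit Cmax,ss on first dose: D_load = D_maint·R ≈ 1152 × 1.44203 ≈ 1661.22 mg.

1661 mg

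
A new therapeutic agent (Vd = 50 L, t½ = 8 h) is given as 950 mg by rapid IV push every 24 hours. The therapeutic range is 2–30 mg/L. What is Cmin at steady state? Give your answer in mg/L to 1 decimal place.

2.7 mg/L

The dosing interval is 3 half-lives, so f = 2^(−3) = 0.125.
Accumulation ratio R = 1/(1 − f) = 1/0.875 = 8/7.
Single-dose peak C₀ = D/Vd = 950/50 = 19 mg/L.
Steady-state peak Cmax,ss = C₀·R = 19 × 8/7 ≈ 21.714 mg/L.
Steady-state trough Cmin,ss = Cmax,ss·f ≈ 21.714 × 0.125 ≈ 2.714 mg/L.
Trough 2.7 mg/L vs MEC 2 mg/L: adequate.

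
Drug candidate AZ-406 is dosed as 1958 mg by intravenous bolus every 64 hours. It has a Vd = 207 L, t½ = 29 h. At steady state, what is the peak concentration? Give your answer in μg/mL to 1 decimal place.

k = ln2/t½ = ln2/29 ≈ 0.023902 h⁻¹; fraction remaining f = e^(−kτ) = e^(−0.023902×64) ≈ 0.2166.
Accumulation ratio R = 1/(1 − f) ≈ 1/0.7834 ≈ 1.2765.
Single-dose peak C₀ = D/Vd = 1958/207 ≈ 9.459 μg/mL.
Steady-state peak Cmax,ss = C₀·R ≈ 9.459 × 1.2765 ≈ 12.074 μg/mL.

12.1 μg/mL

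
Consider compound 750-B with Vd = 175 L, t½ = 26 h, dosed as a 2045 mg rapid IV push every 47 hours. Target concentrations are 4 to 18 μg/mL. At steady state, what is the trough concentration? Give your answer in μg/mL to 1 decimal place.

4.7 μg/mL

Over one 47-h interval, 47/26 ≈ 1.8077 half-lives elapse, leaving f ≈ 0.2856 of each dose.
At steady state, accumulation factor R = 1/(1 − e^(−kτ)) ≈ 1.3998.
Each bolus raises the concentration by D/Vd = 2045/175 ≈ 11.686 μg/mL.
Steady-state peak Cmax,ss = C₀·R ≈ 11.686 × 1.3998 ≈ 16.358 μg/mL.
One interval later, Cmin,ss = Cmax,ss·e^(−kτ) ≈ 16.358 × 0.2856 ≈ 4.672 μg/mL.
Trough 4.7 μg/mL vs MEC 4 μg/mL: adequate.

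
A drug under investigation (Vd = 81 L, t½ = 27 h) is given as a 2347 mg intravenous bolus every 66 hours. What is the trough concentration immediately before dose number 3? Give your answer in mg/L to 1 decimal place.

6.3 mg/L

f = (1/2)^(τ/t½) = (1/2)^(66/27) ≈ 0.1837.
C₀ = D/Vd = 2347/81 ≈ 28.975 mg/L.
Before the 3rd dose, 2 doses have been given. Superposition: Cmin = C₀·(f + f²).
≈ 28.975 × (0.1837 + 0.0337) ≈ 28.975 × 0.2174 ≈ 6.299 mg/L.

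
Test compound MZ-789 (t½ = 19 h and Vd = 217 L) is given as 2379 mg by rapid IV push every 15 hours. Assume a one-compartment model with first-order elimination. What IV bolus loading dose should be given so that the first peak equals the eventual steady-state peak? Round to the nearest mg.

5645 mg

f = (1/2)^(15/19) ≈ 0.578555; accumulation ratio R = 1/(1−f) ≈ 2.37279.
Loading dose to hit Cmax,ss on first dose: D_load = D_maint·R ≈ 2379 × 2.37279 ≈ 5644.87 mg.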